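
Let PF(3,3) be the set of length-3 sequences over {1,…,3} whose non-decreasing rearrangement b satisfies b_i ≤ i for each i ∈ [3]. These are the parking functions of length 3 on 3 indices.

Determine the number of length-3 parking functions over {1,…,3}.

|PF| = (3+1−3)·(3+1)^{3−1} = 1 · 16 = 16
E.g. (1,1,2) → sorted (1,1,2): b_i ≤ i ∀i, a PF.

16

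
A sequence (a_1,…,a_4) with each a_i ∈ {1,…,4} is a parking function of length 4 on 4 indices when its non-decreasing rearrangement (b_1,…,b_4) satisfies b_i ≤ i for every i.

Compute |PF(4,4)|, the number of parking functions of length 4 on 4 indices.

125

#PF = (4−4+1)·(4+1)^(4−1) = 1·125 = 125 [KW]
E.g. (1,4,2,1) → sorted (1,1,2,4): b_i ≤ i ∀i, a PF.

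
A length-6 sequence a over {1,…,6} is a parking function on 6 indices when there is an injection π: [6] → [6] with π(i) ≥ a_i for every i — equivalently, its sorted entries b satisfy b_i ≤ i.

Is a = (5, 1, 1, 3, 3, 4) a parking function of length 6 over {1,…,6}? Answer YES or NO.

Order a: b = (1, 1, 3, 3, 4, 5).
  b_1=1 ≤ 1
  b_2=1 ≤ 2
  b_3=3 ≤ 3
  b_4=3 ≤ 4
  b_5=4 ≤ 5
  b_6=5 ≤ 6
All bounds hold ⇒ YES

YES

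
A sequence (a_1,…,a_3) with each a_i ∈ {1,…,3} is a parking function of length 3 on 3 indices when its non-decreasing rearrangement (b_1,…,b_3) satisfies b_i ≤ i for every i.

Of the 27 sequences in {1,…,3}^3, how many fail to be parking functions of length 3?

#PF = (4−3)·4^(3−1) = 1 · 16 = 16 (Konheim–Weiss)
One tuple (3,3,3) → sorted (3,3,3): b_1=3>1, not a PF.
Total 27; non-PF = 27−16 = 11

11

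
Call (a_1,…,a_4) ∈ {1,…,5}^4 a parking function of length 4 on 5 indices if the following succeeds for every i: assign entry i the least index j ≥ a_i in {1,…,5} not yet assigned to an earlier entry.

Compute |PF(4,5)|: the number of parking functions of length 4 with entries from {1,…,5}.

Count = (5−4+1)·(5+1)^(4−1) = 2·216 = 432 (Konheim–Weiss)
E.g. (2,2,5,2) → sorted (2,2,2,5): b_i ≤ 1+i ∀i, a PF.

432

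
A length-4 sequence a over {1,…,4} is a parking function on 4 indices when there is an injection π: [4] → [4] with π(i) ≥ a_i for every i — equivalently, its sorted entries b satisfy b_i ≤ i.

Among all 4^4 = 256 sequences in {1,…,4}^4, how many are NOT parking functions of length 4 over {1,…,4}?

|PF| = 1·5^3 = 1·125 = 125 [KW]
Example (4,4,4,1) → sorted (1,4,4,4): b_2=4>2, not a PF.
4^4 − 125 = 256 − 125 = 131

131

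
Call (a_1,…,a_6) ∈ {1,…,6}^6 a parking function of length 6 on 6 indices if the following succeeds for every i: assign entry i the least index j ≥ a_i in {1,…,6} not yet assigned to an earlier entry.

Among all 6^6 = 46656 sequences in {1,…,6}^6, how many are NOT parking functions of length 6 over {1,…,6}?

29849

Count = (7−6)·7^(6−1) = 1·16807 = 16807
Example (2,6,4,6,2,6) → sorted (2,2,4,6,6,6): b_1=2>1, not a PF.
6^6 − 16807 = 46656 − 16807 = 29849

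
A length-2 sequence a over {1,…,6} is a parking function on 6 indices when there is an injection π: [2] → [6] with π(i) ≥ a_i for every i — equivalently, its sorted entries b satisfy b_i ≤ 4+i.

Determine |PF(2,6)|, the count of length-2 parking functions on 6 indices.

|PF(2,6)| = 5·7^1 = 5·7 = 35 (Pollak)
Example (4,4) → sorted (4,4): b_i ≤ 4+i ∀i, a PF.

35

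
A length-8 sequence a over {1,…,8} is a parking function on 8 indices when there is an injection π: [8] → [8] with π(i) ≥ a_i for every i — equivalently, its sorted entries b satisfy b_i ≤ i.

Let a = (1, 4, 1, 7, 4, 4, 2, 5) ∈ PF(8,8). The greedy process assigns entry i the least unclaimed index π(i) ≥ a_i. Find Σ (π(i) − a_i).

Σπ = 8·9/2 = 36 (π permutes [8]); Σa = 1+4+1+7+4+4+2+5 = 28; disp = 36−28 = 8.

8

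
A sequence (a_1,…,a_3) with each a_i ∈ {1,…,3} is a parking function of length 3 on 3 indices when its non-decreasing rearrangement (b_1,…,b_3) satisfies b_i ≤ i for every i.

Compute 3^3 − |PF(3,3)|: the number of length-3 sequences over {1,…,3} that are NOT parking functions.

#PF = (3−3+1)·(3+1)^(3−1) = 1×16 = 16 [KW]
Check (3,3,3) → sorted (3,3,3): b_1=3>1, not a PF.
So 27 − 16 = 11 fail.

11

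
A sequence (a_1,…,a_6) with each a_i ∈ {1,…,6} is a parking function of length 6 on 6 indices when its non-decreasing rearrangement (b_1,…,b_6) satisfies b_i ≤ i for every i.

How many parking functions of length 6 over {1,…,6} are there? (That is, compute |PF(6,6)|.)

16807

|PF(6,6)| = (7−6)·7^(6−1) = 1·16807 = 16807
E.g. (2,4,2,4,5,1) → sorted (1,2,2,4,4,5): b_i ≤ i ∀i, a PF.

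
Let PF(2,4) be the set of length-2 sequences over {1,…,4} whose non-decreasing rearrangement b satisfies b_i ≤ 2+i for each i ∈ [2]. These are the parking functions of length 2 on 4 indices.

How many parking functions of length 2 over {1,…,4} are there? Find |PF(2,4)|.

15

#PF = 3·5^1 = 3×5 = 15 [KW]
Example (1,4) → sorted (1,4): b_i ≤ 2+i ∀i, a PF.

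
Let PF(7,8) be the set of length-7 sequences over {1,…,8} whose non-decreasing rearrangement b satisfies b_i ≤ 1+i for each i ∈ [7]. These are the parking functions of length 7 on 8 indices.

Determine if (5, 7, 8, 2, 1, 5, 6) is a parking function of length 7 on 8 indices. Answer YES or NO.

Order a: b = (1, 2, 5, 5, 6, 7, 8).
  b_1=1 ≤ 2
  b_2=2 ≤ 3
  b_3=5 > 4
  fails at i=3 ⇒ NO

NO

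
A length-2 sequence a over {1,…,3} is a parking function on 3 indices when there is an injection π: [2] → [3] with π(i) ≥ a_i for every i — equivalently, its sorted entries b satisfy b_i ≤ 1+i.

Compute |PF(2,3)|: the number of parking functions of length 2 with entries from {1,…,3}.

8

#PF = (3−2+1)·(3+1)^(2−1) = 2 · 4 = 8 [KW]
Example (2,1) → sorted (1,2): b_i ≤ 1+i ∀i, a PF.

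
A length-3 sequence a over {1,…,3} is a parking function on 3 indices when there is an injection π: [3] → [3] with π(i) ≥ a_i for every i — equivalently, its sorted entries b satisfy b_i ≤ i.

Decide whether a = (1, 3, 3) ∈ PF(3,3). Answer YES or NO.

NO

Rearranged: b = (1, 3, 3).
  b_1=1 ≤ 1
  b_2=3 > 2
  fails at i=2 ⇒ NO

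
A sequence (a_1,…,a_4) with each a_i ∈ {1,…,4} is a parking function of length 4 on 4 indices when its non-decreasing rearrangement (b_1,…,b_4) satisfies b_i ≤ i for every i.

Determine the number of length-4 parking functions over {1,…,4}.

|PF| = (5−4)·5^(4−1) = 1 · 125 = 125 (Konheim–Weiss)
E.g. (1,4,1,2) → sorted (1,1,2,4): b_i ≤ i ∀i, a PF.

125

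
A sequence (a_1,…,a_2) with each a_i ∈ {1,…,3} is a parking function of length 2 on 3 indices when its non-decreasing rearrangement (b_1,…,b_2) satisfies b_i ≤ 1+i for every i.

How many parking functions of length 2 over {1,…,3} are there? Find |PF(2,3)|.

8

|PF| = (4−2)·4^(2−1) = 2×4 = 8 [KW]
Example (1,2) → sorted (1,2): b_i ≤ 1+i ∀i, a PF.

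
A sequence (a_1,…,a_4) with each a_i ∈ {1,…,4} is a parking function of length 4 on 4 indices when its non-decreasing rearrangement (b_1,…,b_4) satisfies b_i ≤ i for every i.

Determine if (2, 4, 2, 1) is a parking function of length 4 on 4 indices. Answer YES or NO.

Sorted: b = (1, 2, 2, 4).
  b_1=1 ≤ 1
  b_2=2 ≤ 2
  b_3=2 ≤ 3
  b_4=4 ≤ 4
All bounds hold ⇒ YES

YES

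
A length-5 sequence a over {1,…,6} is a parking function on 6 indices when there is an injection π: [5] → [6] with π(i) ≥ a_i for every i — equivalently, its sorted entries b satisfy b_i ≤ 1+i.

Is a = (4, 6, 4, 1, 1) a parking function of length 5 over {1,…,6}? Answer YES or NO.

Rearranged: b = (1, 1, 4, 4, 6).
  b_1=1 ≤ 2
  b_2=1 ≤ 3
  b_3=4 ≤ 4
  b_4=4 ≤ 5
  b_5=6 ≤ 6
All bounds hold ⇒ YES

YES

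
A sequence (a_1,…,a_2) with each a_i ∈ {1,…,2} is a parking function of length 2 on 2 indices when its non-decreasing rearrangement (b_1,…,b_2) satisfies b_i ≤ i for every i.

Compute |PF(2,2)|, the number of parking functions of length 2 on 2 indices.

3

|PF| = 1·3^1 = 1×3 = 3
One tuple (1,1) → sorted (1,1): b_i ≤ i ∀i, a PF.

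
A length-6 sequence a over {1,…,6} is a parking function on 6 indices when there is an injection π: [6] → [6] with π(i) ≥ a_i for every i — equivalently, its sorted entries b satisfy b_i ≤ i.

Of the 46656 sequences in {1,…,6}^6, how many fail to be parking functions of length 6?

#PF = (7−6)·7^(6−1) = 1·16807 = 16807
E.g. (2,3,6,6,3,6) → sorted (2,3,3,6,6,6): b_1=2>1, not a PF.
So 46656 − 16807 = 29849 fail.

29849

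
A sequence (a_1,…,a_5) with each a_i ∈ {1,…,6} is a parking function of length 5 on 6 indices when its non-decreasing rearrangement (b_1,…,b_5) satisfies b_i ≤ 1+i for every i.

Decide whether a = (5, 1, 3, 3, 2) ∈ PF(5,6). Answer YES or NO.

YES

Rearranged: b = (1, 2, 3, 3, 5).
  b_1=1 ≤ 2
  b_2=2 ≤ 3
  b_3=3 ≤ 4
  b_4=3 ≤ 5
  b_5=5 ≤ 6
All bounds hold ⇒ YES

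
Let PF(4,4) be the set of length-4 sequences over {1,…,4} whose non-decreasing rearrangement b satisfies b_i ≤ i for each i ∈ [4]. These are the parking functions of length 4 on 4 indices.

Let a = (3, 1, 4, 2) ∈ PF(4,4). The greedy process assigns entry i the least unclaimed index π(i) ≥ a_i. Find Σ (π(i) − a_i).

Σπ(i) = 1+…+4 = 10; Σa = 3+1+4+2 = 10; disp = 10−10 = 0.

0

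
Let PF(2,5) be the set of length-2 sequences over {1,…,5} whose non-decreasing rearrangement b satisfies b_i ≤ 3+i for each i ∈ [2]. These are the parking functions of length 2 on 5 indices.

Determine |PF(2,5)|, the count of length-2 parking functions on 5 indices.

24

|PF(2,5)| = (5−2+1)·(5+1)^(2−1) = 4·6 = 24
Example (2,2) → sorted (2,2): b_i ≤ 3+i ∀i, a PF.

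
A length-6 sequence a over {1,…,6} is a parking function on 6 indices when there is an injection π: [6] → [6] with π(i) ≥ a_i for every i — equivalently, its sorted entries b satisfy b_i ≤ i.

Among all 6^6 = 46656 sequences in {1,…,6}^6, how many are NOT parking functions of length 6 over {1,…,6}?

Count = (6+1−6)·(6+1)^{6−1} = 1×16807 = 16807 (Konheim–Weiss)
E.g. (3,3,4,2,2,4) → sorted (2,2,3,3,4,4): b_1=2>1, not a PF.
Total 46656; non-PF = 46656−16807 = 29849

29849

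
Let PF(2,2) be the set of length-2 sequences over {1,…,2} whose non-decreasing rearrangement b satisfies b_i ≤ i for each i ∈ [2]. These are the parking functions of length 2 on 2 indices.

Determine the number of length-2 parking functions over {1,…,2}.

3

Count = (2−2+1)·(2+1)^(2−1) = 1·3 = 3
E.g. (1,1) → sorted (1,1): b_i ≤ i ∀i, a PF.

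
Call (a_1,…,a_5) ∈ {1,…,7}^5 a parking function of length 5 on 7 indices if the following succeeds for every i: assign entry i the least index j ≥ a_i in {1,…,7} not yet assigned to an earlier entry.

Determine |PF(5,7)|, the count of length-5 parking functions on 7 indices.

12288

|PF| = 3·8^4 = 3·4096 = 12288 (Konheim–Weiss)
One tuple (5,6,1,6,3) → sorted (1,3,5,6,6): b_i ≤ 2+i ∀i, a PF.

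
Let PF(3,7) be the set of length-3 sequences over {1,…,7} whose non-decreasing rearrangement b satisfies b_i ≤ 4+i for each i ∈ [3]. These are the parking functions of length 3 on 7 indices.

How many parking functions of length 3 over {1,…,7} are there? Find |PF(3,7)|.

#PF = 5·8^2 = 5 · 64 = 320
E.g. (7,3,4) → sorted (3,4,7): b_i ≤ 4+i ∀i, a PF.

320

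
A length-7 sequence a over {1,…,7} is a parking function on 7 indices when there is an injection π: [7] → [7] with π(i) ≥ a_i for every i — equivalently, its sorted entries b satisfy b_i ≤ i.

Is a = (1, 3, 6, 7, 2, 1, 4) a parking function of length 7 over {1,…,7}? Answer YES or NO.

YES

Sorted: b = (1, 1, 2, 3, 4, 6, 7).
  b_1=1 ≤ 1
  b_2=1 ≤ 2
  b_3=2 ≤ 3
  b_4=3 ≤ 4
  b_5=4 ≤ 5
  b_6=6 ≤ 6
  b_7=7 ≤ 7
All bounds hold ⇒ YES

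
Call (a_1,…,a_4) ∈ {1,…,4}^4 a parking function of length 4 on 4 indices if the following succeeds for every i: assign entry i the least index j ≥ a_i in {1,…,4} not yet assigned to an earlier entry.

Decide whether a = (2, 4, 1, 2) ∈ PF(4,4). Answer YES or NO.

Rearranged: b = (1, 2, 2, 4).
  b_1=1 ≤ 1
  b_2=2 ≤ 2
  b_3=2 ≤ 3
  b_4=4 ≤ 4
All bounds hold ⇒ YES

YES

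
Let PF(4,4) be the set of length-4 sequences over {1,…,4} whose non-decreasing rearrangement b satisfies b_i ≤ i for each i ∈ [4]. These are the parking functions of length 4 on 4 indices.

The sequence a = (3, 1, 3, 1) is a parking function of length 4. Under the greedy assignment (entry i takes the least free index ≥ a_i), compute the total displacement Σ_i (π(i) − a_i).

2

Σπ = 4·5/2 = 10 (π permutes [4]); Σa = 3+1+3+1 = 8; disp = 10−8 = 2.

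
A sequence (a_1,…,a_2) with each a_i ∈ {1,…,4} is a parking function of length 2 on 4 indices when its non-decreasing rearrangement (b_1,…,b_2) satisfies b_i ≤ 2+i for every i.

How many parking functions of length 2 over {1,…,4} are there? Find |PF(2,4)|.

|PF(2,4)| = 3·5^1 = 3×5 = 15 [KW]
One tuple (1,1) → sorted (1,1): b_i ≤ 2+i ∀i, a PF.

15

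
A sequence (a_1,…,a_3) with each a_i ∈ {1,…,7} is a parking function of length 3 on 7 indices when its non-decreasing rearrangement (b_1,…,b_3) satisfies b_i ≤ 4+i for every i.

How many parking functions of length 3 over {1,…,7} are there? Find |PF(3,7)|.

#PF = (7−3+1)·(7+1)^(3−1) = 5·64 = 320 [KW]
One tuple (5,5,4) → sorted (4,5,5): b_i ≤ 4+i ∀i, a PF.

320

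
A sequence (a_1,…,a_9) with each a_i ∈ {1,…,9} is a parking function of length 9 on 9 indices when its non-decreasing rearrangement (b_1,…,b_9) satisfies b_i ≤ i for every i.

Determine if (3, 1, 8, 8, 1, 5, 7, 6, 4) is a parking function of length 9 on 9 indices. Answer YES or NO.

YES

Rearranged: b = (1, 1, 3, 4, 5, 6, 7, 8, 8).
  b_1=1 ≤ 1
  b_2=1 ≤ 2
  b_3=3 ≤ 3
  b_4=4 ≤ 4
  b_5=5 ≤ 5
  b_6=6 ≤ 6
  b_7=7 ≤ 7
  b_8=8 ≤ 8
  b_9=8 ≤ 9
All bounds hold ⇒ YES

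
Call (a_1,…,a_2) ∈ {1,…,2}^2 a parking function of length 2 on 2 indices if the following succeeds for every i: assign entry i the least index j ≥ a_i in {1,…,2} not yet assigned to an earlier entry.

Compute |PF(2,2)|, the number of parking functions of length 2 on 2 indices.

#PF = (3−2)·3^(2−1) = 1 · 3 = 3 (Konheim–Weiss)
Check (1,1) → sorted (1,1): b_i ≤ i ∀i, a PF.

3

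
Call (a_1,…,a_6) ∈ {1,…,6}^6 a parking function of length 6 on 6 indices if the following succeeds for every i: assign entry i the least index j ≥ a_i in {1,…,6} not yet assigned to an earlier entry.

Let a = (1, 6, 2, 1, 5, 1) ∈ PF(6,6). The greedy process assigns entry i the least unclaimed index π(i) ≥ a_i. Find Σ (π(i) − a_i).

Σπ = 21 ({1..6} each once); Σa = 1+6+2+1+5+1 = 16; disp = 21−16 = 5.

5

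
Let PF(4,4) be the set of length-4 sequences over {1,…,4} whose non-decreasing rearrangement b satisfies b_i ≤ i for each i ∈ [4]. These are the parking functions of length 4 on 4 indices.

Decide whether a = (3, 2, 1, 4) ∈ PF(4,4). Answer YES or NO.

Sorted: b = (1, 2, 3, 4).
  b_1=1 ≤ 1
  b_2=2 ≤ 2
  b_3=3 ≤ 3
  b_4=4 ≤ 4
All bounds hold ⇒ YES

YES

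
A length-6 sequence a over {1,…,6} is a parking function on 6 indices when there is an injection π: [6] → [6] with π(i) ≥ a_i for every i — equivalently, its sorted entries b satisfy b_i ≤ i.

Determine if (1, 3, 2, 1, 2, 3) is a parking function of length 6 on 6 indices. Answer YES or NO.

YES

Rearranged: b = (1, 1, 2, 2, 3, 3).
  b_1=1 ≤ 1
  b_2=1 ≤ 2
  b_3=2 ≤ 3
  b_4=2 ≤ 4
  b_5=3 ≤ 5
  b_6=3 ≤ 6
All bounds hold ⇒ YES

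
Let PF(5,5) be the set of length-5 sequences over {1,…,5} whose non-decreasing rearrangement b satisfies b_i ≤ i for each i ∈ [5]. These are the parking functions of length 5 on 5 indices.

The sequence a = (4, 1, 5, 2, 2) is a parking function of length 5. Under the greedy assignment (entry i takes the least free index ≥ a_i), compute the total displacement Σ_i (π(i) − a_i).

Σπ = 15 ({1..5} each once); Σa = 4+1+5+2+2 = 14; disp = 15−14 = 1.

1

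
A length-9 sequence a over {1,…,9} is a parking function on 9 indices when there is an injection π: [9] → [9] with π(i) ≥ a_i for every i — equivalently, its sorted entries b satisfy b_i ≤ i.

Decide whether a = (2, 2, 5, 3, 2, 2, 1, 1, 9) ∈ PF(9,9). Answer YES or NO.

YES

Sorted: b = (1, 1, 2, 2, 2, 2, 3, 5, 9).
  b_1=1 ≤ 1
  b_2=1 ≤ 2
  b_3=2 ≤ 3
  b_4=2 ≤ 4
  b_5=2 ≤ 5
  b_6=2 ≤ 6
  b_7=3 ≤ 7
  b_8=5 ≤ 8
  b_9=9 ≤ 9
All bounds hold ⇒ YES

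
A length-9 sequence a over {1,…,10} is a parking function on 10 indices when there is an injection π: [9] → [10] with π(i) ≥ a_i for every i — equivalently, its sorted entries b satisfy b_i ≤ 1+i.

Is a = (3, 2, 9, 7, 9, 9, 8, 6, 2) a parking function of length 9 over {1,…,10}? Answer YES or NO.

NO

Sorted: b = (2, 2, 3, 6, 7, 8, 9, 9, 9).
  b_1=2 ≤ 2
  b_2=2 ≤ 3
  b_3=3 ≤ 4
  b_4=6 > 5
  fails at i=4 ⇒ NO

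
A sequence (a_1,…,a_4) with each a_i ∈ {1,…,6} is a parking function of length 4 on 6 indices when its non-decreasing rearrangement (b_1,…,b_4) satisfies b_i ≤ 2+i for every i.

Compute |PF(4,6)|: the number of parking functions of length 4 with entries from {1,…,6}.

1029

#PF = (6−4+1)·(6+1)^(4−1) = 3 · 343 = 1029 [KW]
Check (3,1,1,4) → sorted (1,1,3,4): b_i ≤ 2+i ∀i, a PF.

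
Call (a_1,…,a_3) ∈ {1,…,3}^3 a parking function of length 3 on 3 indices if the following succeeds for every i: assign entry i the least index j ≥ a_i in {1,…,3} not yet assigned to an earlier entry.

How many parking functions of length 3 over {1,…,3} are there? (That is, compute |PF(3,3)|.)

|PF| = (3−3+1)·(3+1)^(3−1) = 1·16 = 16 [KW]
Example (3,1,2) → sorted (1,2,3): b_i ≤ i ∀i, a PF.

16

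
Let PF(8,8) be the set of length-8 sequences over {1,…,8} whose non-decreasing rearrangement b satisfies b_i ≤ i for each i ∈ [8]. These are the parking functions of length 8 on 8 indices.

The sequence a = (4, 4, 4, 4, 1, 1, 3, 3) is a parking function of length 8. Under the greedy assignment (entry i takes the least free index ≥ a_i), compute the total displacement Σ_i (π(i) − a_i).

Σπ = 36 ({1..8} each once); Σa = 4+4+4+4+1+1+3+3 = 24; disp = 36−24 = 12.

12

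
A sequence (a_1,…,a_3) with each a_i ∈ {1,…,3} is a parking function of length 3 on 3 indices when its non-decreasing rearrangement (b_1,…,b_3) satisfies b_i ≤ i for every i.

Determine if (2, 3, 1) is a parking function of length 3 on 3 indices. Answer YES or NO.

YES

Sorted: b = (1, 2, 3).
  b_1=1 ≤ 1
  b_2=2 ≤ 2
  b_3=3 ≤ 3
All bounds hold ⇒ YES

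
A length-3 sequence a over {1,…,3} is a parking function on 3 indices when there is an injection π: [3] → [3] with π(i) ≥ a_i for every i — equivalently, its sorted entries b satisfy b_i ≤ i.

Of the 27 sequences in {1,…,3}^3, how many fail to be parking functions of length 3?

|PF(3,3)| = (4−3)·4^(3−1) = 1×16 = 16 (Pollak)
Example (3,3,1) → sorted (1,3,3): b_2=3>2, not a PF.
3^3 − 16 = 27 − 16 = 11

11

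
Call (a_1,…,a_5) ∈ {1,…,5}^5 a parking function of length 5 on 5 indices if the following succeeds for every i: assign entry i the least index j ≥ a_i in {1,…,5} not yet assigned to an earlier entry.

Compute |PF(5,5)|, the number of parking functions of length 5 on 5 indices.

1296

|PF| = (5−5+1)·(5+1)^(5−1) = 1·1296 = 1296 (Pollak)
Check (2,5,1,1,4) → sorted (1,1,2,4,5): b_i ≤ i ∀i, a PF.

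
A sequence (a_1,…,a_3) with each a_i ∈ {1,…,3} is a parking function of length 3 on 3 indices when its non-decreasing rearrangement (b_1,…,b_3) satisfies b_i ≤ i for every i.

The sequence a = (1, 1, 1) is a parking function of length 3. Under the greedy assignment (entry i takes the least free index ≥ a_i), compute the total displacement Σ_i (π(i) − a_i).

3

Σπ = 6 ({1..3} each once); Σa = 1+1+1 = 3; disp = 6−3 = 3.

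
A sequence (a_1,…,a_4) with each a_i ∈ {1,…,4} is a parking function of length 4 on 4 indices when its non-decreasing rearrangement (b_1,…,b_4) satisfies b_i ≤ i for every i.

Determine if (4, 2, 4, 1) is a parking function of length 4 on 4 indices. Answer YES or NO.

NO

Rearranged: b = (1, 2, 4, 4).
  b_1=1 ≤ 1
  b_2=2 ≤ 2
  b_3=4 > 3
  fails at i=3 ⇒ NO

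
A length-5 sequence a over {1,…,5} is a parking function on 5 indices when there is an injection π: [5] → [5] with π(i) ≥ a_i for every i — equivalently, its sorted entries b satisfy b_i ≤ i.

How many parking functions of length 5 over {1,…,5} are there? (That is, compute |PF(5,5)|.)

1296

#PF = 1·6^4 = 1·1296 = 1296 (Konheim–Weiss)
Example (1,2,5,1,3) → sorted (1,1,2,3,5): b_i ≤ i ∀i, a PF.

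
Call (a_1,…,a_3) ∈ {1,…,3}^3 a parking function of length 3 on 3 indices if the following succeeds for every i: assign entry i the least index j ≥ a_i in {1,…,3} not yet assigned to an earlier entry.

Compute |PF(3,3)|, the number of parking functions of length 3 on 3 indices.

#PF = (3−3+1)·(3+1)^(3−1) = 1 · 16 = 16
E.g. (1,3,1) → sorted (1,1,3): b_i ≤ i ∀i, a PF.

16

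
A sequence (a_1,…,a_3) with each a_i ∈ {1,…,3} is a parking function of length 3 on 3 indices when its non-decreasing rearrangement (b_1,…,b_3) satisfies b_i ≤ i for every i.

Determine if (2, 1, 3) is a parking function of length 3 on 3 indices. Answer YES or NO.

Sorted: b = (1, 2, 3).
  b_1=1 ≤ 1
  b_2=2 ≤ 2
  b_3=3 ≤ 3
All bounds hold ⇒ YES

YES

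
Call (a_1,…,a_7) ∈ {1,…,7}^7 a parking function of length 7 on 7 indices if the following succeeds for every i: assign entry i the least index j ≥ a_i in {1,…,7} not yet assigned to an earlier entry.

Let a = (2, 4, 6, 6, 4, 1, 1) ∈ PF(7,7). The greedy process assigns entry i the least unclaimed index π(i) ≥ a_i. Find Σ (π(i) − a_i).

4

Σπ(i) = 1+…+7 = 28; Σa = 2+4+6+6+4+1+1 = 24; disp = 28−24 = 4.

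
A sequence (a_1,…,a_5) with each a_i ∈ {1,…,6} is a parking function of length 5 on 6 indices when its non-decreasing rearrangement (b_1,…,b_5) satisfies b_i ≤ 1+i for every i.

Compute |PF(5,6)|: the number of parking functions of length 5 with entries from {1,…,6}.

4802

Count = (6−5+1)·(6+1)^(5−1) = 2×2401 = 4802 [KW]
Check (1,2,1,3,2) → sorted (1,1,2,2,3): b_i ≤ 1+i ∀i, a PF.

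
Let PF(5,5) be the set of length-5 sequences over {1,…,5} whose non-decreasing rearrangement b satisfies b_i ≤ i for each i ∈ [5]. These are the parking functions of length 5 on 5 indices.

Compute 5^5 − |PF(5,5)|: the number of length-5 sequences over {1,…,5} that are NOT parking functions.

1829

|PF| = (5+1−5)·(5+1)^{5−1} = 1·1296 = 1296 (Konheim–Weiss)
One tuple (4,4,3,5,4) → sorted (3,4,4,4,5): b_1=3>1, not a PF.
Total 3125; non-PF = 3125−1296 = 1829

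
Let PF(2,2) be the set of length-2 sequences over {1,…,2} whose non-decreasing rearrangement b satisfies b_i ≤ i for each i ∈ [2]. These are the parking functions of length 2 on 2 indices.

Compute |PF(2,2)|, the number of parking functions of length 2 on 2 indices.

|PF(2,2)| = (3−2)·3^(2−1) = 1 · 3 = 3 (Konheim–Weiss)
One tuple (1,2) → sorted (1,2): b_i ≤ i ∀i, a PF.

3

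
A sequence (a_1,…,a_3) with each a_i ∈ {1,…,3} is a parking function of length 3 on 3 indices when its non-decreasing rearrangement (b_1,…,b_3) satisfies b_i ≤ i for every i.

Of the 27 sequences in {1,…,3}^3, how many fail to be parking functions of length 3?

|PF| = 1·4^2 = 1×16 = 16 [KW]
One tuple (3,3,3) → sorted (3,3,3): b_1=3>1, not a PF.
Total 27; non-PF = 27−16 = 11

11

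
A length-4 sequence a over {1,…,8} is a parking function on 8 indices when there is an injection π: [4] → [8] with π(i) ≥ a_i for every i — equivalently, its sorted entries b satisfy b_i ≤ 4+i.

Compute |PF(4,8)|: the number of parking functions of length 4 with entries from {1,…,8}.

3645

#PF = (8+1−4)·(8+1)^{4−1} = 5×729 = 3645 (Konheim–Weiss)
E.g. (4,6,1,1) → sorted (1,1,4,6): b_i ≤ 4+i ∀i, a PF.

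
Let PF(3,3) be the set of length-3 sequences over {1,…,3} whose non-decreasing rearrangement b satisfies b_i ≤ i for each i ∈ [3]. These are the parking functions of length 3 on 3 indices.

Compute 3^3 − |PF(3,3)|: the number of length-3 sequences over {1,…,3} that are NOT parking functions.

|PF(3,3)| = (4−3)·4^(3−1) = 1 · 16 = 16 (Konheim–Weiss)
E.g. (3,3,3) → sorted (3,3,3): b_1=3>1, not a PF.
Total 27; non-PF = 27−16 = 11

11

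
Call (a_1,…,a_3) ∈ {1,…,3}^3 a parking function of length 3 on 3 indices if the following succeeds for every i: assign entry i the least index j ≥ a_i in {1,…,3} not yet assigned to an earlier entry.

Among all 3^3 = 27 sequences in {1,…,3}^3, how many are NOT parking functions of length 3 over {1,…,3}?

11

#PF = 1·4^2 = 1·16 = 16 [KW]
Example (3,3,1) → sorted (1,3,3): b_2=3>2, not a PF.
Total 27; non-PF = 27−16 = 11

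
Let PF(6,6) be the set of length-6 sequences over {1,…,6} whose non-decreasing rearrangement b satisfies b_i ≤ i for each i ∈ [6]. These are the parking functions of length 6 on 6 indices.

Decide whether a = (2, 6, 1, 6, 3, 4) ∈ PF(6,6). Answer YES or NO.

NO

Order a: b = (1, 2, 3, 4, 6, 6).
  b_1=1 ≤ 1
  b_2=2 ≤ 2
  b_3=3 ≤ 3
  b_4=4 ≤ 4
  b_5=6 > 5
  fails at i=5 ⇒ NO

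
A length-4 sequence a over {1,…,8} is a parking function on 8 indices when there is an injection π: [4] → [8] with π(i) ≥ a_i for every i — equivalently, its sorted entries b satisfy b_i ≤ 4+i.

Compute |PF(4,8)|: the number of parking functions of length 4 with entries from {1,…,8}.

|PF| = (8−4+1)·(8+1)^(4−1) = 5×729 = 3645 (Pollak)
Example (7,4,4,2) → sorted (2,4,4,7): b_i ≤ 4+i ∀i, a PF.

3645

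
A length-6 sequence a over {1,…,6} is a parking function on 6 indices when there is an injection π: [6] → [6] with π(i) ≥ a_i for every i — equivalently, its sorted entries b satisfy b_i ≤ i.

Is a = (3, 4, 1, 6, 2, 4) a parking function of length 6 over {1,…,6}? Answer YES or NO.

YES

Sorted: b = (1, 2, 3, 4, 4, 6).
  b_1=1 ≤ 1
  b_2=2 ≤ 2
  b_3=3 ≤ 3
  b_4=4 ≤ 4
  b_5=4 ≤ 5
  b_6=6 ≤ 6
All bounds hold ⇒ YES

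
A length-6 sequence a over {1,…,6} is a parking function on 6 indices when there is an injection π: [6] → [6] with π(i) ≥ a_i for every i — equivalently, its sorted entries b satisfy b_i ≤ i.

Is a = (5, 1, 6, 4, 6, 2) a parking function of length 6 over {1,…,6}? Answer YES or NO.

Sorted: b = (1, 2, 4, 5, 6, 6).
  b_1=1 ≤ 1
  b_2=2 ≤ 2
  b_3=4 > 3
  fails at i=3 ⇒ NO

NO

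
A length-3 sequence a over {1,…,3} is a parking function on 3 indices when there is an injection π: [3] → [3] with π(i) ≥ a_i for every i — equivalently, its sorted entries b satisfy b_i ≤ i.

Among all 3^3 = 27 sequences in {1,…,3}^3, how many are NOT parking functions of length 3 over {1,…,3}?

|PF| = (3+1−3)·(3+1)^{3−1} = 1·16 = 16
Check (3,3,3) → sorted (3,3,3): b_1=3>1, not a PF.
So 27 − 16 = 11 fail.

11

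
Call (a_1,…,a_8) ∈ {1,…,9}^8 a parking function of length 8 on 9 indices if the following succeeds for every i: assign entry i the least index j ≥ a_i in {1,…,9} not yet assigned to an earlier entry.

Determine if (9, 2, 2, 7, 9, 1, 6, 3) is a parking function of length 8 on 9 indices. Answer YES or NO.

NO

Order a: b = (1, 2, 2, 3, 6, 7, 9, 9).
  b_1=1 ≤ 2
  b_2=2 ≤ 3
  b_3=2 ≤ 4
  b_4=3 ≤ 5
  b_5=6 ≤ 6
  b_6=7 ≤ 7
  b_7=9 > 8
  fails at i=7 ⇒ NO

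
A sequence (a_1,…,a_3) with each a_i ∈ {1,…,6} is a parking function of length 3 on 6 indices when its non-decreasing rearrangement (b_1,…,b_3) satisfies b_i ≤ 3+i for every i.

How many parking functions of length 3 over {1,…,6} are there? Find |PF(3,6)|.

196

|PF| = (7−3)·7^(3−1) = 4 · 49 = 196 (Konheim–Weiss)
One tuple (5,1,3) → sorted (1,3,5): b_i ≤ 3+i ∀i, a PF.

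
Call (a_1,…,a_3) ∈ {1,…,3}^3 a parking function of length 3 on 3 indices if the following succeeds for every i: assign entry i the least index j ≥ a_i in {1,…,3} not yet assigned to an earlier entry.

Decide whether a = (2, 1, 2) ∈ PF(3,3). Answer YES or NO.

YES

Order a: b = (1, 2, 2).
  b_1=1 ≤ 1
  b_2=2 ≤ 2
  b_3=2 ≤ 3
All bounds hold ⇒ YES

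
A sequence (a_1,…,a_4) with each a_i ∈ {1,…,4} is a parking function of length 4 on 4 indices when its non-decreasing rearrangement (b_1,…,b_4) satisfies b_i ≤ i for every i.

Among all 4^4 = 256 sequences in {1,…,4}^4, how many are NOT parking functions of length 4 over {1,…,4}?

131

Count = (4−4+1)·(4+1)^(4−1) = 1·125 = 125 [KW]
Check (2,4,4,3) → sorted (2,3,4,4): b_1=2>1, not a PF.
Total 256; non-PF = 256−125 = 131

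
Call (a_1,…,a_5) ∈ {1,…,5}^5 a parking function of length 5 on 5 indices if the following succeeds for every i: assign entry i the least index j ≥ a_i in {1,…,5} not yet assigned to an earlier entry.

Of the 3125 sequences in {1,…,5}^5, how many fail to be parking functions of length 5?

Count = (5+1−5)·(5+1)^{5−1} = 1·1296 = 1296 (Pollak)
One tuple (4,5,4,3,4) → sorted (3,4,4,4,5): b_1=3>1, not a PF.
Total 3125; non-PF = 3125−1296 = 1829

1829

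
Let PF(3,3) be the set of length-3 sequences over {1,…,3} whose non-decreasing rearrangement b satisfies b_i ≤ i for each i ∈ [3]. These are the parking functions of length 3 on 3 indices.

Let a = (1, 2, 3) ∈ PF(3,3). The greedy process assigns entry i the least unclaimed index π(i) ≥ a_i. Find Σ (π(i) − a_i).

0

Σπ(i) = 1+…+3 = 6; Σa = 1+2+3 = 6; disp = 6−6 = 0.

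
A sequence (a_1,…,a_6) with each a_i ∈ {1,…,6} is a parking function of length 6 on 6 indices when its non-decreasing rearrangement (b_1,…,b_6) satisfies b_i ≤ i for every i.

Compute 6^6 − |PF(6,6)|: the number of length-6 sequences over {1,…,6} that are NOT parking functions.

#PF = (7−6)·7^(6−1) = 1×16807 = 16807 [KW]
Check (3,6,3,4,6,4) → sorted (3,3,4,4,6,6): b_1=3>1, not a PF.
Total 46656; non-PF = 46656−16807 = 29849

29849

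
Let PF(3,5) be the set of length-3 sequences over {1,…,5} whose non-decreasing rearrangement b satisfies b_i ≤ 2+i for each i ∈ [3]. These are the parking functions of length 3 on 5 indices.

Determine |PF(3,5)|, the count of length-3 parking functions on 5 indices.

108

#PF = 3·6^2 = 3·36 = 108 (Konheim–Weiss)
Example (5,3,1) → sorted (1,3,5): b_i ≤ 2+i ∀i, a PF.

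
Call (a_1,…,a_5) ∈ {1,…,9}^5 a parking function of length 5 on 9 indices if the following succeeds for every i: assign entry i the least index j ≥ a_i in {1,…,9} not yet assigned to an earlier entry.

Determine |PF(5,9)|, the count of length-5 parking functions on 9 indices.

#PF = (9−5+1)·(9+1)^(5−1) = 5 · 10000 = 50000 (Konheim–Weiss)
Example (8,7,7,2,2) → sorted (2,2,7,7,8): b_i ≤ 4+i ∀i, a PF.

50000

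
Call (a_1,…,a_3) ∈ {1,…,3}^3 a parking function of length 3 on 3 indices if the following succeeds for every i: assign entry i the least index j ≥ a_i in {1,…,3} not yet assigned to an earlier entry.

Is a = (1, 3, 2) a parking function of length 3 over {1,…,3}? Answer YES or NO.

YES

Sorted: b = (1, 2, 3).
  b_1=1 ≤ 1
  b_2=2 ≤ 2
  b_3=3 ≤ 3
All bounds hold ⇒ YES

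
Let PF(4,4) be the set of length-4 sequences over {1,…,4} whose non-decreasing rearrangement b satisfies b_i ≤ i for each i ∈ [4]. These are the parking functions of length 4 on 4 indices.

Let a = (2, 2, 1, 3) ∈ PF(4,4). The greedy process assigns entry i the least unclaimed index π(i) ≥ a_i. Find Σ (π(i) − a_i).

Σπ(i) = 1+…+4 = 10; Σa = 2+2+1+3 = 8; disp = 10−8 = 2.

2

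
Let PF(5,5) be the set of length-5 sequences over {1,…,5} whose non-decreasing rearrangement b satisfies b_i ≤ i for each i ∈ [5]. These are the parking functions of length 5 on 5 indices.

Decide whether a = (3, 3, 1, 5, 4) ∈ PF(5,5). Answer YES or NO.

Order a: b = (1, 3, 3, 4, 5).
  b_1=1 ≤ 1
  b_2=3 > 2
  fails at i=2 ⇒ NO

NO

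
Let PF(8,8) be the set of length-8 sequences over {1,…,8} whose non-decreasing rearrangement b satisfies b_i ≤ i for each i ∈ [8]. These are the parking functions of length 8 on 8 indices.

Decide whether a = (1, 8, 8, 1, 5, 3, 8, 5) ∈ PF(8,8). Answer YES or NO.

Rearranged: b = (1, 1, 3, 5, 5, 8, 8, 8).
  b_1=1 ≤ 1
  b_2=1 ≤ 2
  b_3=3 ≤ 3
  b_4=5 > 4
  fails at i=4 ⇒ NO

NO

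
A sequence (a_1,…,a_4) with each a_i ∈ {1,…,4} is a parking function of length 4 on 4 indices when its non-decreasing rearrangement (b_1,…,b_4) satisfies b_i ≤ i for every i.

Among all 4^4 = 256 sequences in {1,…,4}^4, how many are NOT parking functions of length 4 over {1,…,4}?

131

|PF| = (5−4)·5^(4−1) = 1×125 = 125 (Pollak)
Check (4,4,1,2) → sorted (1,2,4,4): b_3=4>3, not a PF.
4^4 − 125 = 256 − 125 = 131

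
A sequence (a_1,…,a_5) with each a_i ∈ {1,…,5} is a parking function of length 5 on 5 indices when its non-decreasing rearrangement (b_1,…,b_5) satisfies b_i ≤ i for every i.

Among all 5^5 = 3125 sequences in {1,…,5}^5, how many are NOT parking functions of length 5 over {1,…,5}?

|PF(5,5)| = (5+1−5)·(5+1)^{5−1} = 1·1296 = 1296
Check (2,4,2,4,3) → sorted (2,2,3,4,4): b_1=2>1, not a PF.
So 3125 − 1296 = 1829 fail.

1829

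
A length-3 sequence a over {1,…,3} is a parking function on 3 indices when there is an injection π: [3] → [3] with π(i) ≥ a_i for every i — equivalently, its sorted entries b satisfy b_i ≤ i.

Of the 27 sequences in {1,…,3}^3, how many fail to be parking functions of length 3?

|PF(3,3)| = (3−3+1)·(3+1)^(3−1) = 1·16 = 16
Example (3,3,3) → sorted (3,3,3): b_1=3>1, not a PF.
Total 27; non-PF = 27−16 = 11

11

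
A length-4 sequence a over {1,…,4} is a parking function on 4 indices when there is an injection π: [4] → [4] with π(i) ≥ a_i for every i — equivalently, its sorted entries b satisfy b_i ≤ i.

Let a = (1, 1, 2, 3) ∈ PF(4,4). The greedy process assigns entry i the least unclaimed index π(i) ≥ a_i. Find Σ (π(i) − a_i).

Σπ(i) = 1+…+4 = 10; Σa = 1+1+2+3 = 7; disp = 10−7 = 3.

3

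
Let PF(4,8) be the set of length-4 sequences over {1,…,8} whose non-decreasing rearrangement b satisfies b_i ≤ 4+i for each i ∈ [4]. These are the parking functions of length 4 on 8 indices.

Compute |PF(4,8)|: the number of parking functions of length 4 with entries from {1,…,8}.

Count = 5·9^3 = 5 · 729 = 3645 (Pollak)
Check (4,8,2,2) → sorted (2,2,4,8): b_i ≤ 4+i ∀i, a PF.

3645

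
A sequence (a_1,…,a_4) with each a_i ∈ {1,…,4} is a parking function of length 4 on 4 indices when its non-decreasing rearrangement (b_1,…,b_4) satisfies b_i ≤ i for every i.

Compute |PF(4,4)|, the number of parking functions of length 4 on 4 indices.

125

Count = (4+1−4)·(4+1)^{4−1} = 1 · 125 = 125 (Konheim–Weiss)
Example (1,1,3,4) → sorted (1,1,3,4): b_i ≤ i ∀i, a PF.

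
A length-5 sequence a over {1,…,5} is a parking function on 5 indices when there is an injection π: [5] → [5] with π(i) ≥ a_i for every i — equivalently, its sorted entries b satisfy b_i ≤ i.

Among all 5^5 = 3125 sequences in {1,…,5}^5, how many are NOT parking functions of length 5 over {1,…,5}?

|PF| = (6−5)·6^(5−1) = 1×1296 = 1296 (Konheim–Weiss)
Example (3,1,5,1,5) → sorted (1,1,3,5,5): b_4=5>4, not a PF.
So 3125 − 1296 = 1829 fail.

1829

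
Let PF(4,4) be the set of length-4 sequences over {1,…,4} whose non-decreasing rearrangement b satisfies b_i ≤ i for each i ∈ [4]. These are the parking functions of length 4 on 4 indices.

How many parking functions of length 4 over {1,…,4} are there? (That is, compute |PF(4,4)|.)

#PF = (4+1−4)·(4+1)^{4−1} = 1×125 = 125 [KW]
One tuple (3,4,1,1) → sorted (1,1,3,4): b_i ≤ i ∀i, a PF.

125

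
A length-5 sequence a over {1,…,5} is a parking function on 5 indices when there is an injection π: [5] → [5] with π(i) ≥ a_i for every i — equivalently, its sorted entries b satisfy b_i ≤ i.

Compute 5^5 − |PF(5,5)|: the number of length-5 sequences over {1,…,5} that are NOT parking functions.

|PF| = (5+1−5)·(5+1)^{5−1} = 1×1296 = 1296 [KW]
Example (5,5,5,5,3) → sorted (3,5,5,5,5): b_1=3>1, not a PF.
Total 3125; non-PF = 3125−1296 = 1829

1829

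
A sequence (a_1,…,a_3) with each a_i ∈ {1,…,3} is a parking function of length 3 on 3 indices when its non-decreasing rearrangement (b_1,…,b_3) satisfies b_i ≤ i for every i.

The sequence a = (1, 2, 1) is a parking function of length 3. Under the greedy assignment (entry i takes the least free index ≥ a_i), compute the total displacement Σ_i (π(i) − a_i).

Σπ = 3·4/2 = 6 (π permutes [3]); Σa = 1+2+1 = 4; disp = 6−4 = 2.

2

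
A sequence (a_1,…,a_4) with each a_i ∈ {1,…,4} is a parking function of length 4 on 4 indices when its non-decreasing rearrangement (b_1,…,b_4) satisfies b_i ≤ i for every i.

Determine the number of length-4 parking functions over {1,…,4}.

#PF = (4+1−4)·(4+1)^{4−1} = 1·125 = 125 (Pollak)
One tuple (1,4,2,3) → sorted (1,2,3,4): b_i ≤ i ∀i, a PF.

125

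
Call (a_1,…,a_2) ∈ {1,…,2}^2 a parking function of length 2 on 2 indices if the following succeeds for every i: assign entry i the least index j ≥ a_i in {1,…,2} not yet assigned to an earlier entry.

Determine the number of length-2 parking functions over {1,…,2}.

3

|PF(2,2)| = (2−2+1)·(2+1)^(2−1) = 1 · 3 = 3 [KW]
One tuple (1,1) → sorted (1,1): b_i ≤ i ∀i, a PF.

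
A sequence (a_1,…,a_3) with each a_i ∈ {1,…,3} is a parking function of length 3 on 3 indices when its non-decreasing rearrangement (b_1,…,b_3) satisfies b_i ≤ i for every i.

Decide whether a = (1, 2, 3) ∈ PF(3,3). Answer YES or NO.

Rearranged: b = (1, 2, 3).
  b_1=1 ≤ 1
  b_2=2 ≤ 2
  b_3=3 ≤ 3
All bounds hold ⇒ YES

YES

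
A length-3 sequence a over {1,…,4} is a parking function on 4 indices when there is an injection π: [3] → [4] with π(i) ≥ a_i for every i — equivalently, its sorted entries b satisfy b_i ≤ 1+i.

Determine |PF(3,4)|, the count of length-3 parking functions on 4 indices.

50

#PF = (5−3)·5^(3−1) = 2·25 = 50 (Konheim–Weiss)
E.g. (1,2,3) → sorted (1,2,3): b_i ≤ 1+i ∀i, a PF.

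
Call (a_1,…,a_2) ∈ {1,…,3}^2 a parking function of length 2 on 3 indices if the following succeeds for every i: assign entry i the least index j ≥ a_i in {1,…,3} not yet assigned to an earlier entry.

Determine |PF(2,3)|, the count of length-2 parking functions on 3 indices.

|PF| = (4−2)·4^(2−1) = 2·4 = 8 (Pollak)
E.g. (1,3) → sorted (1,3): b_i ≤ 1+i ∀i, a PF.

8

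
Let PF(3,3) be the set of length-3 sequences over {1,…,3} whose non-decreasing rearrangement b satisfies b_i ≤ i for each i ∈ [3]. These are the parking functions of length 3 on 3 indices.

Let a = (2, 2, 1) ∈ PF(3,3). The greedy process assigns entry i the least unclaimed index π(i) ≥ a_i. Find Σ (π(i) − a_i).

Σπ = 6 ({1..3} each once); Σa = 2+2+1 = 5; disp = 6−5 = 1.

1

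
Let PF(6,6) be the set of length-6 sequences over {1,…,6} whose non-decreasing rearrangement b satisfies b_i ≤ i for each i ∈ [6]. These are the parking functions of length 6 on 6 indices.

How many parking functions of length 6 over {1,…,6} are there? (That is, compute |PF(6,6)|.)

#PF = (6−6+1)·(6+1)^(6−1) = 1 · 16807 = 16807 (Pollak)
E.g. (2,3,3,5,6,1) → sorted (1,2,3,3,5,6): b_i ≤ i ∀i, a PF.

16807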